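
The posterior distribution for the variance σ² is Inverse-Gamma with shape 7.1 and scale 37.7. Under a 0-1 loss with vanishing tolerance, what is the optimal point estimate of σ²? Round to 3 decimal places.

4.654

Mode = β/(α+1) = 37.7/8.1 = 4.654.
Mean = β/(α−1) = 37.7/6.1 = 6.180.
This is the posterior mode — the MAP estimate.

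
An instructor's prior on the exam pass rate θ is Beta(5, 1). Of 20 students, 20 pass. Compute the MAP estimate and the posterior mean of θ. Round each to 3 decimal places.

Posterior: Beta(5+20, 1+0) = Beta(25, 1).
Since β = 1 ≤ 1 and α > 1, the Beta density is monotone increasing on [0,1]; the mode is at 1.
Mean = 25/(25+1) = 0.962.
Mode > mean: the posterior has a left tail.

MAP estimate = 1.000, posterior mean = 0.962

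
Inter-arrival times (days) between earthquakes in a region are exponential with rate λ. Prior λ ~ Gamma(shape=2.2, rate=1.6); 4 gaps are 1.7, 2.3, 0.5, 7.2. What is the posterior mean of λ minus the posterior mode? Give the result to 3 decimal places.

0.075

Σ times = 11.7. Posterior: Gamma(shape = 2.2+4 = 6.2, rate = 1.6+11.7 = 13.3).
Mode = (α−1)/β = 5.2/13.3 = 0.391.
Mean = α/β = 6.2/13.3 = 0.466.
Difference = 0.466 − 0.391 = 0.075.
Mean > mode: the posterior has a right tail.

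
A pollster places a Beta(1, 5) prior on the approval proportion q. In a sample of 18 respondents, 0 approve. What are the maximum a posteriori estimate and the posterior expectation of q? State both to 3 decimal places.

Posterior: Beta(1+0, 5+18) = Beta(1, 23).
Since α = 1 ≤ 1 and β > 1, the Beta density is monotone decreasing on [0,1]; the mode is at 0.
Mean = 1/(1+23) = 0.042.

MAP = 0.000, posterior mean = 0.042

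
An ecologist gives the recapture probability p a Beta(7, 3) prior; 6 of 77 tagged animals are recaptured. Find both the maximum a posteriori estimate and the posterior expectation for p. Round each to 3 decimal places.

Posterior: Beta(7+6, 3+71) = Beta(13, 74).
Mode = (13−1)/(13+74−2) = 12/85 = 0.141.
Mean = 13/(13+74) = 13/87 = 0.149.

MAP = 0.141, posterior mean = 0.149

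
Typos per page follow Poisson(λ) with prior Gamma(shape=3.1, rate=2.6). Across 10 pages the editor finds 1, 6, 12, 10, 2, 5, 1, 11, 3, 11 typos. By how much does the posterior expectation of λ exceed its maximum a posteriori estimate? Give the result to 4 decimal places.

Σ counts = 62. Posterior: Gamma(shape = 3.1+62 = 65.1, rate = 2.6+10 = 12.6).
Mode = (α−1)/β = 64.1/12.6 = 5.0873.
Mean = α/β = 65.1/12.6 = 5.1667.
Difference = 5.1667 − 5.0873 = 0.0794.

0.0794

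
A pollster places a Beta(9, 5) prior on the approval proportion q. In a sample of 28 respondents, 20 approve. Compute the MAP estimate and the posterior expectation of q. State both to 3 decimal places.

q_MAP = 0.700, E[q|data] = 0.690

Posterior: Beta(9+20, 5+8) = Beta(29, 13).
Mode = (29−1)/(29+13−2) = 28/40 = 0.700.
Mean = 29/(29+13) = 29/42 = 0.690.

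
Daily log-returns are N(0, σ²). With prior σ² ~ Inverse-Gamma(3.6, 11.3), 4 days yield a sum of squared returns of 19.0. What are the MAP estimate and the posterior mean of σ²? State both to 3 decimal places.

MAP = 3.152, posterior mean = 4.522

Posterior: Inverse-Gamma(shape = 3.6+4/2 = 5.6, scale = 11.3+19.0/2 = 20.8).
Mode = β/(α+1) = 20.8/6.6 = 3.152.
Mean = β/(α−1) = 20.8/4.6 = 4.522.
The mean is pulled above the mode by the posterior's right skew.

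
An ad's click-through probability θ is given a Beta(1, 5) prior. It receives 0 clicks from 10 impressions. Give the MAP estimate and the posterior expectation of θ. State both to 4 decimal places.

MAP: 0.0000. Posterior mean: 0.0625.

Posterior: Beta(1+0, 5+10) = Beta(1, 15).
Since α = 1 ≤ 1 and β > 1, the Beta density is monotone decreasing on [0,1]; the mode is at 0.
Mean = 1/(1+15) = 0.0625.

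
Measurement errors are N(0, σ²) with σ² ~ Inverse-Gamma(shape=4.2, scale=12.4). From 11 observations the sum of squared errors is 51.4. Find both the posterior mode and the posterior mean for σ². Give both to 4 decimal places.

Posterior: Inverse-Gamma(shape = 4.2+11/2 = 9.7, scale = 12.4+51.4/2 = 38.1).
Mode = β/(α+1) = 38.1/10.7 = 3.5607.
Mean = β/(α−1) = 38.1/8.7 = 4.3793.

MAP: 3.5607. Posterior mean: 4.3793.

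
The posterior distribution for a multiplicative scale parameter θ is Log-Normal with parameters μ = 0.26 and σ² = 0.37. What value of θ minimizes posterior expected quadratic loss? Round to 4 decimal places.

Mode = exp(μ − σ²) = exp(-0.11) = 0.8958.
Mean = exp(μ + σ²/2) = exp(0.445) = 1.5605.
Quadratic loss ⇒ the optimal estimator is the posterior mean.

1.5605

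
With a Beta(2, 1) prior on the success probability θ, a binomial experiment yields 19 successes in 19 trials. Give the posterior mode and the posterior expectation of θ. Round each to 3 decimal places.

Posterior: Beta(2+19, 1+0) = Beta(21, 1).
Since β = 1 ≤ 1 and α > 1, the Beta density is monotone increasing on [0,1]; the mode is at 1.
Mean = 21/(21+1) = 0.955.

θ_MAP = 1.000, E[θ|data] = 0.955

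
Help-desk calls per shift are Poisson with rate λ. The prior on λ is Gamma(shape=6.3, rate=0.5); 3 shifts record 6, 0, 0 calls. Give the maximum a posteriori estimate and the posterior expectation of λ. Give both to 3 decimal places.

Σ counts = 6. Posterior: Gamma(shape = 6.3+6 = 12.3, rate = 0.5+3 = 3.5).
Mode = (α−1)/β = 11.3/3.5 = 3.229.
Mean = α/β = 12.3/3.5 = 3.514.

maximum a posteriori estimate = 3.229, posterior expectation = 3.514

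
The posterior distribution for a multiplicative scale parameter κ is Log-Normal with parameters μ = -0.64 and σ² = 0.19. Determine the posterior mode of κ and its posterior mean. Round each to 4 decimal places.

Mode = exp(μ − σ²) = exp(-0.83) = 0.4360.
Mean = exp(μ + σ²/2) = exp(-0.545) = 0.5798.

κ_MAP = 0.4360, E[κ|data] = 0.5798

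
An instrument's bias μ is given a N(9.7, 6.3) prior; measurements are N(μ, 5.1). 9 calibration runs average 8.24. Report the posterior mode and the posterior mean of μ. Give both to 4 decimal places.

MAP = 8.3605; posterior mean = 8.3605

Posterior for μ is Normal. Precision-weighted mean: (1/6.3·9.7 + 9/5.1·8.24) / (1/6.3 + 9/5.1) = 8.3605.
A Normal posterior is symmetric, so mode = mean.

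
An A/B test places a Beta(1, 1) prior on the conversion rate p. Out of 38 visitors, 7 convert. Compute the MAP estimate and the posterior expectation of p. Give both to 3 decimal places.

MAP = 0.184, posterior mean = 0.200

Posterior: Beta(1+7, 1+31) = Beta(8, 32).
Mode = (8−1)/(8+32−2) = 7/38 = 0.184.
With a flat prior the MAP equals the MLE, 7/38.
Mean = 8/(8+32) = 8/40 = 0.200.
The posterior is right-skewed, so the mean exceeds the mode.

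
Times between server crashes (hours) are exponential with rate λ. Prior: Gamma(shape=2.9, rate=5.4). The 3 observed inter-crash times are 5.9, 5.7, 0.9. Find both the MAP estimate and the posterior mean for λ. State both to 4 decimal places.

MAP estimate = 0.2737, posterior mean = 0.3296

Σ times = 12.5. Posterior: Gamma(shape = 2.9+3 = 5.9, rate = 5.4+12.5 = 17.9).
Mode = (α−1)/β = 4.9/17.9 = 0.2737.
Mean = α/β = 5.9/17.9 = 0.3296.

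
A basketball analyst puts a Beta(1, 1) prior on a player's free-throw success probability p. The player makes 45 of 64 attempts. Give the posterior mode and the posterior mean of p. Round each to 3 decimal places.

Posterior: Beta(1+45, 1+19) = Beta(46, 20).
Mode = (46−1)/(46+20−2) = 45/64 = 0.703.
With a flat prior the MAP equals the MLE, 45/64.
Mean = 46/(46+20) = 46/66 = 0.697.

MAP = 0.703, posterior mean = 0.697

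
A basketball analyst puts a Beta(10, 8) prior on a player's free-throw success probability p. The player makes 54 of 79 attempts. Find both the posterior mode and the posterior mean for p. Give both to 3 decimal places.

Posterior: Beta(10+54, 8+25) = Beta(64, 33).
Mode = (64−1)/(64+33−2) = 63/95 = 0.663.
Mean = 64/(64+33) = 64/97 = 0.660.

MAP = 0.663; posterior mean = 0.660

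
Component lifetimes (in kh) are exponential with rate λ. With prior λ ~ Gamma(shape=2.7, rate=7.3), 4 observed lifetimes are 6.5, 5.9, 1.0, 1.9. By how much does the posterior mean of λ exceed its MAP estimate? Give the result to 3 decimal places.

Σ times = 15.3. Posterior: Gamma(shape = 2.7+4 = 6.7, rate = 7.3+15.3 = 22.6).
Mode = (α−1)/β = 5.7/22.6 = 0.252.
Mean = α/β = 6.7/22.6 = 0.296.
Difference = 0.296 − 0.252 = 0.044.
Mean > mode: the posterior has a right tail.

0.044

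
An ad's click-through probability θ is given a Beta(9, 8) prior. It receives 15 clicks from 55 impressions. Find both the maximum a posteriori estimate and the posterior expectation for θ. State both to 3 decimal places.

MAP = 0.329, posterior mean = 0.333

Posterior: Beta(9+15, 8+40) = Beta(24, 48).
Mode = (24−1)/(24+48−2) = 23/70 = 0.329.
Mean = 24/(24+48) = 24/72 = 0.333.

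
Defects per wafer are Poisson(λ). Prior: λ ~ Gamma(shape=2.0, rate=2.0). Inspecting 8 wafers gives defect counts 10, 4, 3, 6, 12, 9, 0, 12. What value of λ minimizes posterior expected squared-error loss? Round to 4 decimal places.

5.8000

Σ counts = 56. Posterior: Gamma(shape = 2.0+56 = 58.0, rate = 2.0+8 = 10.0).
Mode = (α−1)/β = 57.0/10.0 = 5.7000.
Mean = α/β = 58.0/10.0 = 5.8000.
Squared-error loss ⇒ the optimal estimator is the posterior mean.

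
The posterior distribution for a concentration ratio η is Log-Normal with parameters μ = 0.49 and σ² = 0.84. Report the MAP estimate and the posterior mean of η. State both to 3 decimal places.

MAP = 0.705; posterior mean = 2.484

Mode = exp(μ − σ²) = exp(-0.35) = 0.705.
Mean = exp(μ + σ²/2) = exp(0.910) = 2.484.
Right-skewed posterior ⇒ mode < mean.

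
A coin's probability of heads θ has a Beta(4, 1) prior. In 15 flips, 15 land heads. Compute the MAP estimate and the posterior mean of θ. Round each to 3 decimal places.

MAP = 1.000, posterior mean = 0.950

Posterior: Beta(4+15, 1+0) = Beta(19, 1).
Since β = 1 ≤ 1 and α > 1, the Beta density is monotone increasing on [0,1]; the mode is at 1.
Mean = 19/(19+1) = 0.950.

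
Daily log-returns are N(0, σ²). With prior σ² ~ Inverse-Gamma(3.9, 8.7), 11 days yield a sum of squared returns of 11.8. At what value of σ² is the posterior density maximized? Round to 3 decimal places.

Posterior: Inverse-Gamma(shape = 3.9+11/2 = 9.4, scale = 8.7+11.8/2 = 14.6).
Mode = β/(α+1) = 14.6/10.4 = 1.404.
Mean = β/(α−1) = 14.6/8.4 = 1.738.
This is the posterior mode — the MAP estimate.

1.404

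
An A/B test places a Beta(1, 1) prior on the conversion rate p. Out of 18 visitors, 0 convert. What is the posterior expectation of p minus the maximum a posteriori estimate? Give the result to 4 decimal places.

Posterior: Beta(1+0, 1+18) = Beta(1, 19).
Since α = 1 ≤ 1 and β > 1, the Beta density is monotone decreasing on [0,1]; the mode is at 0.
Mean = 1/(1+19) = 0.0500.
Difference = 0.0500 − 0.0000 = 0.0500.
The posterior is right-skewed, so the mean exceeds the mode.

0.0500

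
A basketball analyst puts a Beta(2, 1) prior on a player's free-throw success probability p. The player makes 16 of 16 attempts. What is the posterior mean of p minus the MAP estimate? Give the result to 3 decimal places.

Posterior: Beta(2+16, 1+0) = Beta(18, 1).
Since β = 1 ≤ 1 and α > 1, the Beta density is monotone increasing on [0,1]; the mode is at 1.
Mean = 18/(18+1) = 0.947.
Difference = 0.947 − 1.000 = -0.053.

-0.053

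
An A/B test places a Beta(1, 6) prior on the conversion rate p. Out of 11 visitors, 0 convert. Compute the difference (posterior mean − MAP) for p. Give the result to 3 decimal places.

Posterior: Beta(1+0, 6+11) = Beta(1, 17).
Since α = 1 ≤ 1 and β > 1, the Beta density is monotone decreasing on [0,1]; the mode is at 0.
Mean = 1/(1+17) = 0.056.
Difference = 0.056 − 0.000 = 0.056.

0.056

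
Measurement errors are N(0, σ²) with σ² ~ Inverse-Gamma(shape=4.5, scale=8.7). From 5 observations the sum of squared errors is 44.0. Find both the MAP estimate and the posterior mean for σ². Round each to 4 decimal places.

σ²_MAP = 3.8375, E[σ²|data] = 5.1167

Posterior: Inverse-Gamma(shape = 4.5+5/2 = 7.0, scale = 8.7+44.0/2 = 30.7).
Mode = β/(α+1) = 30.7/8.0 = 3.8375.
Mean = β/(α−1) = 30.7/6.0 = 5.1167.
The posterior is right-skewed, so the mean exceeds the mode.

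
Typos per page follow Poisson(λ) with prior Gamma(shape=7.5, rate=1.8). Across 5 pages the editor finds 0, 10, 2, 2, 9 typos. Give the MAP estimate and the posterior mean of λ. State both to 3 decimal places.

Σ counts = 23. Posterior: Gamma(shape = 7.5+23 = 30.5, rate = 1.8+5 = 6.8).
Mode = (α−1)/β = 29.5/6.8 = 4.338.
Mean = α/β = 30.5/6.8 = 4.485.
The mean is pulled above the mode by the posterior's right skew.

MAP estimate = 4.338, posterior mean = 4.485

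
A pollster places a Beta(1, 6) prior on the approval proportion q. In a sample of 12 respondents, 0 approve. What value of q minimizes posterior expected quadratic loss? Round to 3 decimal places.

Posterior: Beta(1+0, 6+12) = Beta(1, 18).
Since α = 1 ≤ 1 and β > 1, the Beta density is monotone decreasing on [0,1]; the mode is at 0.
Mean = 1/(1+18) = 0.053.
Quadratic loss ⇒ the optimal estimator is the posterior mean.

0.053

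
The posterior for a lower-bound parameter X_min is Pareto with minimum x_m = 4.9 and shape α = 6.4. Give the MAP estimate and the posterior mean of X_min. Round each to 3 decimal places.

The Pareto density is strictly decreasing on [x_m, ∞), so the mode is x_m = 4.900.
Mean = α·x_m/(α−1) = 6.4·4.9/5.4 = 5.807.
The mean is pulled above the mode by the posterior's right skew.

MAP = 4.900; posterior mean = 5.807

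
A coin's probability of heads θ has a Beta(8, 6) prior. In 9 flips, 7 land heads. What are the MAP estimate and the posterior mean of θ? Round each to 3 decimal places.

Posterior: Beta(8+7, 6+2) = Beta(15, 8).
Mode = (15−1)/(15+8−2) = 14/21 = 0.667.
Mean = 15/(15+8) = 15/23 = 0.652.

MAP = 0.667, posterior mean = 0.652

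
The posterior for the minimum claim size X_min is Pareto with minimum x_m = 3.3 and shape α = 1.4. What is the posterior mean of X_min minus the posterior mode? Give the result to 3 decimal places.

8.250

The Pareto density is strictly decreasing on [x_m, ∞), so the mode is x_m = 3.300.
Mean = α·x_m/(α−1) = 1.4·3.3/0.4 = 11.550.
Difference = 11.550 − 3.300 = 8.250.
The posterior is right-skewed, so the mean exceeds the mode.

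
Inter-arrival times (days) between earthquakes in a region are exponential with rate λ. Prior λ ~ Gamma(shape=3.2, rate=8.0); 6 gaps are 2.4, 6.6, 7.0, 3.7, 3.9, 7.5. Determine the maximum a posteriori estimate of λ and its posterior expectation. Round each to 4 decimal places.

MAP = 0.2097; posterior mean = 0.2353

Σ times = 31.1. Posterior: Gamma(shape = 3.2+6 = 9.2, rate = 8.0+31.1 = 39.1).
Mode = (α−1)/β = 8.2/39.1 = 0.2097.
Mean = α/β = 9.2/39.1 = 0.2353.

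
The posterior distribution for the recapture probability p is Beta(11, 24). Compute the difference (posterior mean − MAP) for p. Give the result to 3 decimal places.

0.011

Mode = (11−1)/(11+24−2) = 10/33 = 0.303.
Mean = 11/(11+24) = 11/35 = 0.314.
Difference = 0.314 − 0.303 = 0.011.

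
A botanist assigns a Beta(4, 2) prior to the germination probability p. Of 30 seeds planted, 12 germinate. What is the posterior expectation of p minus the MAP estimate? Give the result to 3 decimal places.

0.003

Posterior: Beta(4+12, 2+18) = Beta(16, 20).
Mode = (16−1)/(16+20−2) = 15/34 = 0.441.
Mean = 16/(16+20) = 16/36 = 0.444.
Difference = 0.444 − 0.441 = 0.003.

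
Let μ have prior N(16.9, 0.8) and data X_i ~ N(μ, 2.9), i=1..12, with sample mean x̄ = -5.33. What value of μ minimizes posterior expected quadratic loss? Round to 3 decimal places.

Posterior for μ is Normal. Precision-weighted mean: (1/0.8·16.9 + 12/2.9·-5.33) / (1/0.8 + 12/2.9) = -0.173.
A Normal posterior is symmetric, so mode = mean.
Quadratic loss ⇒ the optimal estimator is the posterior mean.

-0.173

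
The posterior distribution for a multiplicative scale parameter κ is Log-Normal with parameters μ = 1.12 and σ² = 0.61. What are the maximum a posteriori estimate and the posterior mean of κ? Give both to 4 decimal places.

Mode = exp(μ − σ²) = exp(0.51) = 1.6653.
Mean = exp(μ + σ²/2) = exp(1.425) = 4.1579.

maximum a posteriori estimate = 1.6653, posterior mean = 4.1579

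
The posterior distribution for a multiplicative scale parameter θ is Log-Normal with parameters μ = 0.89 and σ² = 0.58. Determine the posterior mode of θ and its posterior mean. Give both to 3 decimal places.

θ_MAP = 1.363, E[θ|data] = 3.254

Mode = exp(μ − σ²) = exp(0.31) = 1.363.
Mean = exp(μ + σ²/2) = exp(1.180) = 3.254.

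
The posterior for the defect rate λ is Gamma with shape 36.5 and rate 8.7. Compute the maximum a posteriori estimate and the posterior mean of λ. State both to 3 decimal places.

Mode = (α−1)/β = 35.5/8.7 = 4.080.
Mean = α/β = 36.5/8.7 = 4.195.

MAP: 4.080. Posterior mean: 4.195.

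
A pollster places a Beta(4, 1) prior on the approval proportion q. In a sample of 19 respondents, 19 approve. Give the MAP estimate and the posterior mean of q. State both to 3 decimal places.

MAP = 1.000, posterior mean = 0.958

Posterior: Beta(4+19, 1+0) = Beta(23, 1).
Since β = 1 ≤ 1 and α > 1, the Beta density is monotone increasing on [0,1]; the mode is at 1.
Mean = 23/(23+1) = 0.958.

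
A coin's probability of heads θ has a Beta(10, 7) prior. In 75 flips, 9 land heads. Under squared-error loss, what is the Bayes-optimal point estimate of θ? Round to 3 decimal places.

0.207

Posterior: Beta(10+9, 7+66) = Beta(19, 73).
Mode = (19−1)/(19+73−2) = 18/90 = 0.200.
Mean = 19/(19+73) = 19/92 = 0.207.
Squared-error loss ⇒ the optimal estimator is the posterior mean.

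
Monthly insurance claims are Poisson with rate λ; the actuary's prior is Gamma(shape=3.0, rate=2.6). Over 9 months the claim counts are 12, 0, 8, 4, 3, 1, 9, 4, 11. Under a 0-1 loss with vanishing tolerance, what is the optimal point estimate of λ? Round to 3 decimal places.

4.655

Σ counts = 52. Posterior: Gamma(shape = 3.0+52 = 55.0, rate = 2.6+9 = 11.6).
Mode = (α−1)/β = 54.0/11.6 = 4.655.
Mean = α/β = 55.0/11.6 = 4.741.
This is the posterior mode — the MAP estimate.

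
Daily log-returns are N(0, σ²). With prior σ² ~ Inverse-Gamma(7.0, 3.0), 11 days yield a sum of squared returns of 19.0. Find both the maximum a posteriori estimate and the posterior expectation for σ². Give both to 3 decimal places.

MAP = 0.926, posterior mean = 1.087

Posterior: Inverse-Gamma(shape = 7.0+11/2 = 12.5, scale = 3.0+19.0/2 = 12.5).
Mode = β/(α+1) = 12.5/13.5 = 0.926.
Mean = β/(α−1) = 12.5/11.5 = 1.087.
The mean is pulled above the mode by the posterior's right skew.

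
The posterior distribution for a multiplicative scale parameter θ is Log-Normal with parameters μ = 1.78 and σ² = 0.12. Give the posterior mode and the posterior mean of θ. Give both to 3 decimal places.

MAP: 5.259. Posterior mean: 6.297.

Mode = exp(μ − σ²) = exp(1.66) = 5.259.
Mean = exp(μ + σ²/2) = exp(1.840) = 6.297.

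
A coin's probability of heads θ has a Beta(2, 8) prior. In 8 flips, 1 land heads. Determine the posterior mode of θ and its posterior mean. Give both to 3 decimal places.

posterior mode = 0.125, posterior mean = 0.167

Posterior: Beta(2+1, 8+7) = Beta(3, 15).
Mode = (3−1)/(3+15−2) = 2/16 = 0.125.
Mean = 3/(3+15) = 3/18 = 0.167.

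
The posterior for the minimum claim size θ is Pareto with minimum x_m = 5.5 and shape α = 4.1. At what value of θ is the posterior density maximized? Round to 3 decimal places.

The Pareto density is strictly decreasing on [x_m, ∞), so the mode is x_m = 5.500.
Mean = α·x_m/(α−1) = 4.1·5.5/3.1 = 7.274.
This is the posterior mode — the MAP estimate.

5.500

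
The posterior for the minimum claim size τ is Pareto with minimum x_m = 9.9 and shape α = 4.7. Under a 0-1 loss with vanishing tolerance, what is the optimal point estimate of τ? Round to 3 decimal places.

9.900

The Pareto density is strictly decreasing on [x_m, ∞), so the mode is x_m = 9.900.
Mean = α·x_m/(α−1) = 4.7·9.9/3.7 = 12.576.
This is the posterior mode — the MAP estimate.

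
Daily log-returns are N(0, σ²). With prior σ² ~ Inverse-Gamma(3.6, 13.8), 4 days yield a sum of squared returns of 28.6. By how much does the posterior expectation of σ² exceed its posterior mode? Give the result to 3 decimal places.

Posterior: Inverse-Gamma(shape = 3.6+4/2 = 5.6, scale = 13.8+28.6/2 = 28.1).
Mode = β/(α+1) = 28.1/6.6 = 4.258.
Mean = β/(α−1) = 28.1/4.6 = 6.109.
Difference = 6.109 − 4.258 = 1.851.

1.851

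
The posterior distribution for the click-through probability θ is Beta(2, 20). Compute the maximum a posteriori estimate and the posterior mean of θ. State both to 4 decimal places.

MAP = 0.0500; posterior mean = 0.0909

Mode = (2−1)/(2+20−2) = 1/20 = 0.0500.
Mean = 2/(2+20) = 2/22 = 0.0909.
The posterior is right-skewed, so the mean exceeds the mode.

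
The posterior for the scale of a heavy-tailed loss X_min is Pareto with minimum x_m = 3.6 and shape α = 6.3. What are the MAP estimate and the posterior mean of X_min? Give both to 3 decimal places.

MAP = 3.600; posterior mean = 4.279

The Pareto density is strictly decreasing on [x_m, ∞), so the mode is x_m = 3.600.
Mean = α·x_m/(α−1) = 6.3·3.6/5.3 = 4.279.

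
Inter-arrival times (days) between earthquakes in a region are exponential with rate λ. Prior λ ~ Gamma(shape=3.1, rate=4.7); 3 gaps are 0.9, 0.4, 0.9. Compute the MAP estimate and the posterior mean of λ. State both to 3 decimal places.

Σ times = 2.2. Posterior: Gamma(shape = 3.1+3 = 6.1, rate = 4.7+2.2 = 6.9).
Mode = (α−1)/β = 5.1/6.9 = 0.739.
Mean = α/β = 6.1/6.9 = 0.884.
Mean > mode: the posterior has a right tail.

MAP: 0.739. Posterior mean: 0.884.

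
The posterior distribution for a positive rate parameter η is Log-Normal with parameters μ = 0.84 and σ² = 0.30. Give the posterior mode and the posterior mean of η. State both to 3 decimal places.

MAP: 1.716. Posterior mean: 2.691.

Mode = exp(μ − σ²) = exp(0.54) = 1.716.
Mean = exp(μ + σ²/2) = exp(0.990) = 2.691.
Right-skewed posterior ⇒ mode < mean.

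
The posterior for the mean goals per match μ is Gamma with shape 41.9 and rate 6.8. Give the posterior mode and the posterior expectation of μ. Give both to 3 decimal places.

MAP = 6.015, posterior mean = 6.162

Mode = (α−1)/β = 40.9/6.8 = 6.015.
Mean = α/β = 41.9/6.8 = 6.162.
The mean is pulled above the mode by the posterior's right skew.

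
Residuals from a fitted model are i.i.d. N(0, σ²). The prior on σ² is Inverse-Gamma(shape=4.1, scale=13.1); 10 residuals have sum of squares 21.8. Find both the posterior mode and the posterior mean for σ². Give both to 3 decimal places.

MAP = 2.376; posterior mean = 2.963

Posterior: Inverse-Gamma(shape = 4.1+10/2 = 9.1, scale = 13.1+21.8/2 = 24.0).
Mode = β/(α+1) = 24.0/10.1 = 2.376.
Mean = β/(α−1) = 24.0/8.1 = 2.963.
Mean > mode: the posterior has a right tail.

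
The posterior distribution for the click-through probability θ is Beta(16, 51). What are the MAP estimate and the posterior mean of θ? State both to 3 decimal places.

Mode = (16−1)/(16+51−2) = 15/65 = 0.231.
Mean = 16/(16+51) = 16/67 = 0.239.

θ_MAP = 0.231, E[θ|data] = 0.239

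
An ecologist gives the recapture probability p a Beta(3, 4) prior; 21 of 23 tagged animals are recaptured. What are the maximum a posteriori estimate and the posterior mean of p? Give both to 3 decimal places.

MAP: 0.821. Posterior mean: 0.800.

Posterior: Beta(3+21, 4+2) = Beta(24, 6).
Mode = (24−1)/(24+6−2) = 23/28 = 0.821.
Mean = 24/(24+6) = 24/30 = 0.800.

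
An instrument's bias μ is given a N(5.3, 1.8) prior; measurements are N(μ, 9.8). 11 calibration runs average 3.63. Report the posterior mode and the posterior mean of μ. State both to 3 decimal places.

Posterior for μ is Normal. Precision-weighted mean: (1/1.8·5.3 + 11/9.8·3.63) / (1/1.8 + 11/9.8) = 4.183.
A Normal posterior is symmetric, so mode = mean.

MAP = 4.183, posterior mean = 4.183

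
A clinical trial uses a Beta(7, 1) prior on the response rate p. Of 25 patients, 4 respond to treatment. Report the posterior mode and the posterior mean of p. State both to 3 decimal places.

p_MAP = 0.323, E[p|data] = 0.333

Posterior: Beta(7+4, 1+21) = Beta(11, 22).
Mode = (11−1)/(11+22−2) = 10/31 = 0.323.
Mean = 11/(11+22) = 11/33 = 0.333.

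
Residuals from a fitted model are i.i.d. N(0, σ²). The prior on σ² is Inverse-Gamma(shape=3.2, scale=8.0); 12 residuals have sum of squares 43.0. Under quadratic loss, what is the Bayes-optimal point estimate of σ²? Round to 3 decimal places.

3.598

Posterior: Inverse-Gamma(shape = 3.2+12/2 = 9.2, scale = 8.0+43.0/2 = 29.5).
Mode = β/(α+1) = 29.5/10.2 = 2.892.
Mean = β/(α−1) = 29.5/8.2 = 3.598.
Quadratic loss ⇒ the optimal estimator is the posterior mean.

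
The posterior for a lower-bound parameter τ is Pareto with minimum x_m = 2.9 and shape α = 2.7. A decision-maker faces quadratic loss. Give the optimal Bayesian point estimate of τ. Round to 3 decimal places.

The Pareto density is strictly decreasing on [x_m, ∞), so the mode is x_m = 2.900.
Mean = α·x_m/(α−1) = 2.7·2.9/1.7 = 4.606.
Quadratic loss ⇒ the optimal estimator is the posterior mean.

4.606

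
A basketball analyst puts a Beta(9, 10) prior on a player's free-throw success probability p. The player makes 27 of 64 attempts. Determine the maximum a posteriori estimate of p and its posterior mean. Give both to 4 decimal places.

maximum a posteriori estimate = 0.4321, posterior mean = 0.4337

Posterior: Beta(9+27, 10+37) = Beta(36, 47).
Mode = (36−1)/(36+47−2) = 35/81 = 0.4321.
Mean = 36/(36+47) = 36/83 = 0.4337.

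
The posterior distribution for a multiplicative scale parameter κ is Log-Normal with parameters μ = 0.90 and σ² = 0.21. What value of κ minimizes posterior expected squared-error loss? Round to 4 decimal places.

2.7319

Mode = exp(μ − σ²) = exp(0.69) = 1.9937.
Mean = exp(μ + σ²/2) = exp(1.005) = 2.7319.
Squared-error loss ⇒ the optimal estimator is the posterior mean.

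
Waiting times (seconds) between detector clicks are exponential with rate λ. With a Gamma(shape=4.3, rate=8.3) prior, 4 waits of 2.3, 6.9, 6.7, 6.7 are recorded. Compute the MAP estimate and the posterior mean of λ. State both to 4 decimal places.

Σ times = 22.6. Posterior: Gamma(shape = 4.3+4 = 8.3, rate = 8.3+22.6 = 30.9).
Mode = (α−1)/β = 7.3/30.9 = 0.2362.
Mean = α/β = 8.3/30.9 = 0.2686.

MAP = 0.2362, posterior mean = 0.2686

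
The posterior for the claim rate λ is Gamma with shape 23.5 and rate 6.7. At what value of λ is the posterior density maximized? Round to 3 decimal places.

3.358

Mode = (α−1)/β = 22.5/6.7 = 3.358.
Mean = α/β = 23.5/6.7 = 3.507.
This is the posterior mode — the MAP estimate.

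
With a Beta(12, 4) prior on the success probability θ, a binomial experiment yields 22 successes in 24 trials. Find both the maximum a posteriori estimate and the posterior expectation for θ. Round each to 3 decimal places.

MAP = 0.868; posterior mean = 0.850

Posterior: Beta(12+22, 4+2) = Beta(34, 6).
Mode = (34−1)/(34+6−2) = 33/38 = 0.868.
Mean = 34/(34+6) = 34/40 = 0.850.
Left-skewed posterior ⇒ mean < mode.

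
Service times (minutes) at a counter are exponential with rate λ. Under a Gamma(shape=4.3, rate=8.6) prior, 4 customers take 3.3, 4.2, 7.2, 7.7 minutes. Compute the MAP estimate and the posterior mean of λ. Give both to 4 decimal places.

λ_MAP = 0.2355, E[λ|data] = 0.2677

Σ times = 22.4. Posterior: Gamma(shape = 4.3+4 = 8.3, rate = 8.6+22.4 = 31.0).
Mode = (α−1)/β = 7.3/31.0 = 0.2355.
Mean = α/β = 8.3/31.0 = 0.2677.
The posterior is right-skewed, so the mean exceeds the mode.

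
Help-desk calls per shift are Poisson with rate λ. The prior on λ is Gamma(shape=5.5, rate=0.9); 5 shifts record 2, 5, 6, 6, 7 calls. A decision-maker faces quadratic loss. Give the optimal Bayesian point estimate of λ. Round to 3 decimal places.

Σ counts = 26. Posterior: Gamma(shape = 5.5+26 = 31.5, rate = 0.9+5 = 5.9).
Mode = (α−1)/β = 30.5/5.9 = 5.169.
Mean = α/β = 31.5/5.9 = 5.339.
Quadratic loss ⇒ the optimal estimator is the posterior mean.

5.339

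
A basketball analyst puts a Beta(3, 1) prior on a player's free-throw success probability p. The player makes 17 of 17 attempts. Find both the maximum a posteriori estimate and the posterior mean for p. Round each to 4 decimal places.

p_MAP = 1.0000, E[p|data] = 0.9524

Posterior: Beta(3+17, 1+0) = Beta(20, 1).
Since β = 1 ≤ 1 and α > 1, the Beta density is monotone increasing on [0,1]; the mode is at 1.
Mean = 20/(20+1) = 0.9524.
The posterior is left-skewed, so the mode exceeds the mean.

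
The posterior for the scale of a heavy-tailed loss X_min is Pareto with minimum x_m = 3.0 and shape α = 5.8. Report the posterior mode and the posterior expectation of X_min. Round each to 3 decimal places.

The Pareto density is strictly decreasing on [x_m, ∞), so the mode is x_m = 3.000.
Mean = α·x_m/(α−1) = 5.8·3.0/4.8 = 3.625.

X_min_MAP = 3.000, E[X_min|data] = 3.625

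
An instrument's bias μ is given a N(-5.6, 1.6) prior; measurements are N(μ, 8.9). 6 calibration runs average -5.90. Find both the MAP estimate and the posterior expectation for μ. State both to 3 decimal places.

MAP: -5.756. Posterior mean: -5.756.

Posterior for μ is Normal. Precision-weighted mean: (1/1.6·-5.6 + 6/8.9·-5.90) / (1/1.6 + 6/8.9) = -5.756.
A Normal posterior is symmetric, so mode = mean.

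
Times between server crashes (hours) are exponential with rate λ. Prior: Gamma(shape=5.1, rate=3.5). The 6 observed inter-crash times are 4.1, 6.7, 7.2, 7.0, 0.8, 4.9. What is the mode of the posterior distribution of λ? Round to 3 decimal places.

Σ times = 30.7. Posterior: Gamma(shape = 5.1+6 = 11.1, rate = 3.5+30.7 = 34.2).
Mode = (α−1)/β = 10.1/34.2 = 0.295.
Mean = α/β = 11.1/34.2 = 0.325.
This is the posterior mode — the MAP estimate.

0.295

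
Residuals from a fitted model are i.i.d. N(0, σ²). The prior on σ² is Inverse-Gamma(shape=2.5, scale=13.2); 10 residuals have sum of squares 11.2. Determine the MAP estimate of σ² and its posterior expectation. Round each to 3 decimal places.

Posterior: Inverse-Gamma(shape = 2.5+10/2 = 7.5, scale = 13.2+11.2/2 = 18.8).
Mode = β/(α+1) = 18.8/8.5 = 2.212.
Mean = β/(α−1) = 18.8/6.5 = 2.892.

MAP = 2.212, posterior mean = 2.892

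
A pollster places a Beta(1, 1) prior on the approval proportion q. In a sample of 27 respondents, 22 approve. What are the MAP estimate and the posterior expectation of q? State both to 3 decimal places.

Posterior: Beta(1+22, 1+5) = Beta(23, 6).
Mode = (23−1)/(23+6−2) = 22/27 = 0.815.
With a flat prior the MAP equals the MLE, 22/27.
Mean = 23/(23+6) = 23/29 = 0.793.
Mode > mean: the posterior has a left tail.

q_MAP = 0.815, E[q|data] = 0.793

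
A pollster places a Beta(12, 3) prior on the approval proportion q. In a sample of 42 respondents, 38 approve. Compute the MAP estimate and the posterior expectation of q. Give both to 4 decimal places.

Posterior: Beta(12+38, 3+4) = Beta(50, 7).
Mode = (50−1)/(50+7−2) = 49/55 = 0.8909.
Mean = 50/(50+7) = 50/57 = 0.8772.

MAP = 0.8909; posterior mean = 0.8772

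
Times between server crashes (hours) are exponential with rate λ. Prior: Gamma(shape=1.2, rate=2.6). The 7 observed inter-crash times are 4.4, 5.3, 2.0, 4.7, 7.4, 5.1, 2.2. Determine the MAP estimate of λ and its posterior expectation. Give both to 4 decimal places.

MAP = 0.2136, posterior mean = 0.2433

Σ times = 31.1. Posterior: Gamma(shape = 1.2+7 = 8.2, rate = 2.6+31.1 = 33.7).
Mode = (α−1)/β = 7.2/33.7 = 0.2136.
Mean = α/β = 8.2/33.7 = 0.2433.
The posterior is right-skewed, so the mean exceeds the mode.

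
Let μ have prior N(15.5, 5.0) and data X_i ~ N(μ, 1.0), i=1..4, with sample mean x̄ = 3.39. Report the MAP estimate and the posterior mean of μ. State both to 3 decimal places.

μ_MAP = 3.967, E[μ|data] = 3.967

Posterior for μ is Normal. Precision-weighted mean: (1/5.0·15.5 + 4/1.0·3.39) / (1/5.0 + 4/1.0) = 3.967.
A Normal posterior is symmetric, so mode = mean.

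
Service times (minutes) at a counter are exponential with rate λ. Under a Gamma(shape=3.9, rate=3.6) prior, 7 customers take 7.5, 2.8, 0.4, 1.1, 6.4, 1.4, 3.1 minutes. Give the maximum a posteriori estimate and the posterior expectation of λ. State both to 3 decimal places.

MAP: 0.376. Posterior mean: 0.414.

Σ times = 22.7. Posterior: Gamma(shape = 3.9+7 = 10.9, rate = 3.6+22.7 = 26.3).
Mode = (α−1)/β = 9.9/26.3 = 0.376.
Mean = α/β = 10.9/26.3 = 0.414.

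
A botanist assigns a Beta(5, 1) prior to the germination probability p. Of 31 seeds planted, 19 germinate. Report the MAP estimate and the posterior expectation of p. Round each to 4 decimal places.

Posterior: Beta(5+19, 1+12) = Beta(24, 13).
Mode = (24−1)/(24+13−2) = 23/35 = 0.6571.
Mean = 24/(24+13) = 24/37 = 0.6486.

MAP = 0.6571, posterior mean = 0.6486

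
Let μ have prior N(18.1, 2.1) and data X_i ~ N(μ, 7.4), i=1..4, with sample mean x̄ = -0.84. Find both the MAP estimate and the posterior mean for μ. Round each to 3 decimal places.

MAP = 8.031, posterior mean = 8.031

Posterior for μ is Normal. Precision-weighted mean: (1/2.1·18.1 + 4/7.4·-0.84) / (1/2.1 + 4/7.4) = 8.031.
A Normal posterior is symmetric, so mode = mean.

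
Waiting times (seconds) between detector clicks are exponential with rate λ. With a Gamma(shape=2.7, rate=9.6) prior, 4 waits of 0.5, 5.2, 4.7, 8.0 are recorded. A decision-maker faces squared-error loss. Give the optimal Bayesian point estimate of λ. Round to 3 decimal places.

Σ times = 18.4. Posterior: Gamma(shape = 2.7+4 = 6.7, rate = 9.6+18.4 = 28.0).
Mode = (α−1)/β = 5.7/28.0 = 0.204.
Mean = α/β = 6.7/28.0 = 0.239.
Squared-error loss ⇒ the optimal estimator is the posterior mean.

0.239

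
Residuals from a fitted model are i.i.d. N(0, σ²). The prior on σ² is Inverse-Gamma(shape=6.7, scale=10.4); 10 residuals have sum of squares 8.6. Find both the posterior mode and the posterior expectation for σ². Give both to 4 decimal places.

Posterior: Inverse-Gamma(shape = 6.7+10/2 = 11.7, scale = 10.4+8.6/2 = 14.7).
Mode = β/(α+1) = 14.7/12.7 = 1.1575.
Mean = β/(α−1) = 14.7/10.7 = 1.3738.
The posterior is right-skewed, so the mean exceeds the mode.

posterior mode = 1.1575, posterior expectation = 1.3738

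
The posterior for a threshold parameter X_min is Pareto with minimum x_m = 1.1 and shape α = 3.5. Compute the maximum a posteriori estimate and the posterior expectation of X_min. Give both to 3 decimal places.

The Pareto density is strictly decreasing on [x_m, ∞), so the mode is x_m = 1.100.
Mean = α·x_m/(α−1) = 3.5·1.1/2.5 = 1.540.

maximum a posteriori estimate = 1.100, posterior expectation = 1.540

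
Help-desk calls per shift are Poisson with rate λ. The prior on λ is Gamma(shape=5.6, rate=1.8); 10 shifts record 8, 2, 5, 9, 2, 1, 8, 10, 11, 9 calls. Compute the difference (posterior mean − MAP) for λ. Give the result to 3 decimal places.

0.085

Σ counts = 65. Posterior: Gamma(shape = 5.6+65 = 70.6, rate = 1.8+10 = 11.8).
Mode = (α−1)/β = 69.6/11.8 = 5.898.
Mean = α/β = 70.6/11.8 = 5.983.
Difference = 5.983 − 5.898 = 0.085.
The mean is pulled above the mode by the posterior's right skew.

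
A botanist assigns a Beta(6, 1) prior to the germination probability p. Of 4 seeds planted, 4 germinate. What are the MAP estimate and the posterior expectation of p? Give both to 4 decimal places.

p_MAP = 1.0000, E[p|data] = 0.9091

Posterior: Beta(6+4, 1+0) = Beta(10, 1).
Since β = 1 ≤ 1 and α > 1, the Beta density is monotone increasing on [0,1]; the mode is at 1.
Mean = 10/(10+1) = 0.9091.
Mode > mean: the posterior has a left tail.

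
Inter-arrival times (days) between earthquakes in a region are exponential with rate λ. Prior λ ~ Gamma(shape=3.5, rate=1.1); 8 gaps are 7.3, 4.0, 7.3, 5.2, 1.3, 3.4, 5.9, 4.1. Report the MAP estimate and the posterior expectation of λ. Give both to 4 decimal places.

MAP: 0.2652. Posterior mean: 0.2904.

Σ times = 38.5. Posterior: Gamma(shape = 3.5+8 = 11.5, rate = 1.1+38.5 = 39.6).
Mode = (α−1)/β = 10.5/39.6 = 0.2652.
Mean = α/β = 11.5/39.6 = 0.2904.
Mean > mode: the posterior has a right tail.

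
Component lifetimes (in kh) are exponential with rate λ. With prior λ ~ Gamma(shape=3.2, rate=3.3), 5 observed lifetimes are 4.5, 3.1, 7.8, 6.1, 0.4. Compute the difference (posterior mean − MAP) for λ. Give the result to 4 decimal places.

Σ times = 21.9. Posterior: Gamma(shape = 3.2+5 = 8.2, rate = 3.3+21.9 = 25.2).
Mode = (α−1)/β = 7.2/25.2 = 0.2857.
Mean = α/β = 8.2/25.2 = 0.3254.
Difference = 0.3254 − 0.2857 = 0.0397.
The posterior is right-skewed, so the mean exceeds the mode.

0.0397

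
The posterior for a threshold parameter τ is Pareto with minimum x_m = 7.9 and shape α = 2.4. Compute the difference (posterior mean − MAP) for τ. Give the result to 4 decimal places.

5.6429

The Pareto density is strictly decreasing on [x_m, ∞), so the mode is x_m = 7.9000.
Mean = α·x_m/(α−1) = 2.4·7.9/1.4 = 13.5429.
Difference = 13.5429 − 7.9000 = 5.6429.
Right-skewed posterior ⇒ mode < mean.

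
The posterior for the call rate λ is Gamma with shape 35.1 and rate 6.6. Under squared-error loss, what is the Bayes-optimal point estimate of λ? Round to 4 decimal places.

5.3182

Mode = (α−1)/β = 34.1/6.6 = 5.1667.
Mean = α/β = 35.1/6.6 = 5.3182.
Squared-error loss ⇒ the optimal estimator is the posterior mean.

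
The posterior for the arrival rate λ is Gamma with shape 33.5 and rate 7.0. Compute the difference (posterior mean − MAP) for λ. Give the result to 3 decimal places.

Mode = (α−1)/β = 32.5/7.0 = 4.643.
Mean = α/β = 33.5/7.0 = 4.786.
Difference = 4.786 − 4.643 = 0.143.

0.143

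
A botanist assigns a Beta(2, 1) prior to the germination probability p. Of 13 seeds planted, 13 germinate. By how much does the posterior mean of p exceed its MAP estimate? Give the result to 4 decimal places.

Posterior: Beta(2+13, 1+0) = Beta(15, 1).
Since β = 1 ≤ 1 and α > 1, the Beta density is monotone increasing on [0,1]; the mode is at 1.
Mean = 15/(15+1) = 0.9375.
Difference = 0.9375 − 1.0000 = -0.0625.
The mean is pulled below the mode by the posterior's left skew.

-0.0625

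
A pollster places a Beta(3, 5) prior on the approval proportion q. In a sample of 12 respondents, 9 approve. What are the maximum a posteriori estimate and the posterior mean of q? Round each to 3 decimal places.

maximum a posteriori estimate = 0.611, posterior mean = 0.600

Posterior: Beta(3+9, 5+3) = Beta(12, 8).
Mode = (12−1)/(12+8−2) = 11/18 = 0.611.
Mean = 12/(12+8) = 12/20 = 0.600.
The posterior is left-skewed, so the mode exceeds the mean.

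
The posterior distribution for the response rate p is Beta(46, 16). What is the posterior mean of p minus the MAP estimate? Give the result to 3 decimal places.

-0.008

Mode = (46−1)/(46+16−2) = 45/60 = 0.750.
Mean = 46/(46+16) = 46/62 = 0.742.
Difference = 0.742 − 0.750 = -0.008.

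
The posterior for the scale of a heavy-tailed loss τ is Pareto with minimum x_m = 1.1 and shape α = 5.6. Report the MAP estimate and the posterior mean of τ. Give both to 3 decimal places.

MAP = 1.100; posterior mean = 1.339

The Pareto density is strictly decreasing on [x_m, ∞), so the mode is x_m = 1.100.
Mean = α·x_m/(α−1) = 5.6·1.1/4.6 = 1.339.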